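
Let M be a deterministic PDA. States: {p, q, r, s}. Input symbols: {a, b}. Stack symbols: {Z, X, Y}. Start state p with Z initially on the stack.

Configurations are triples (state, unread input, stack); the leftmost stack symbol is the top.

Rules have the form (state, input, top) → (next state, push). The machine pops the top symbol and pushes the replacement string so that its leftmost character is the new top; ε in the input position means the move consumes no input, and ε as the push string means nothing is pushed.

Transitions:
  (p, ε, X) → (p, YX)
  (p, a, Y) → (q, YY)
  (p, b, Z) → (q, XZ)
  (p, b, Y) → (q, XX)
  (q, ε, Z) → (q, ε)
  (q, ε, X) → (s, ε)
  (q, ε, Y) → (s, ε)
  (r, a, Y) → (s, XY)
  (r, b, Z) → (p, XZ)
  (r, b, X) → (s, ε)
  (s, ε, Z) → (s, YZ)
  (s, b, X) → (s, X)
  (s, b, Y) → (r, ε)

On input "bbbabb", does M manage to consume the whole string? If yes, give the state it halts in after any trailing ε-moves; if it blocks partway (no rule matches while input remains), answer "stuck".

(p, bbbabb, Z)
  read b, top Z: go to q, push XZ → (q, bbabb, XZ)
  ε-move, top X: go to s, push ε → (s, bbabb, Z)
  ε-move, top Z: go to s, push YZ → (s, bbabb, YZ)
  read b, top Y: go to r, push ε → (r, babb, Z)
  read b, top Z: go to p, push XZ → (p, abb, XZ)
  ε-move, top X: go to p, push YX → (p, abb, YXZ)
  read a, top Y: go to q, push YY → (q, bb, YYXZ)
  ε-move, top Y: go to s, push ε → (s, bb, YXZ)
  read b, top Y: go to r, push ε → (r, b, XZ)
  read b, top X: go to s, push ε → (s, ε, Z)
  ε-move, top Z: go to s, push YZ → (s, ε, YZ)
All input consumed; M is in state s.

s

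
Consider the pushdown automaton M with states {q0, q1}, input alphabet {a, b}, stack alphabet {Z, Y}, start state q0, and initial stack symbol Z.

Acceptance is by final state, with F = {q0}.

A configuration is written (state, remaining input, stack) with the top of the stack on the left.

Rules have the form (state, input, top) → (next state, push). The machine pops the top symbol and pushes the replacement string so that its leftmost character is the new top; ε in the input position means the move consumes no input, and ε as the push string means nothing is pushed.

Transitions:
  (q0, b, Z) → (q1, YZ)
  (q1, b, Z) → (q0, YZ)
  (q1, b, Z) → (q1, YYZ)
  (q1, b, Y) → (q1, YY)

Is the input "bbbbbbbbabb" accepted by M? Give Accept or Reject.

No computation consumes all input and reaches a final state.

Reject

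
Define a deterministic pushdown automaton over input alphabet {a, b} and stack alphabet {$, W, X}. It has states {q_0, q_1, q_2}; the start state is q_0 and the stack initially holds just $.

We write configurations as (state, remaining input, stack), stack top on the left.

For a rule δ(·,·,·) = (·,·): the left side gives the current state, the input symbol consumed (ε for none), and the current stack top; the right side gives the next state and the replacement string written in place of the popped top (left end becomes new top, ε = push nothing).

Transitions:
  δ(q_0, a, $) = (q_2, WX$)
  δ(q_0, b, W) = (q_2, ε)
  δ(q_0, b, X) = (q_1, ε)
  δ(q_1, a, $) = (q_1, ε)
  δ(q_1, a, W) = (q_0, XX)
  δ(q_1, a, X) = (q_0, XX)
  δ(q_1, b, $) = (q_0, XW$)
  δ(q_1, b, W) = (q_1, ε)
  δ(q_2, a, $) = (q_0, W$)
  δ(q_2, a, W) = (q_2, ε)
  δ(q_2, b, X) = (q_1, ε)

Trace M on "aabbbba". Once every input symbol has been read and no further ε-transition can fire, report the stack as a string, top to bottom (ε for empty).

(q_0, aabbbba, $)
  read a, top $: go to q_2, push WX$ → (q_2, abbbba, WX$)
  read a, top W: go to q_2, push ε → (q_2, bbbba, X$)
  read b, top X: go to q_1, push ε → (q_1, bbba, $)
  read b, top $: go to q_0, push XW$ → (q_0, bba, XW$)
  read b, top X: go to q_1, push ε → (q_1, ba, W$)
  read b, top W: go to q_1, push ε → (q_1, a, $)
  read a, top $: go to q_1, push ε → (q_1, ε, ε)
All input consumed in state q_1 with stack ε.

ε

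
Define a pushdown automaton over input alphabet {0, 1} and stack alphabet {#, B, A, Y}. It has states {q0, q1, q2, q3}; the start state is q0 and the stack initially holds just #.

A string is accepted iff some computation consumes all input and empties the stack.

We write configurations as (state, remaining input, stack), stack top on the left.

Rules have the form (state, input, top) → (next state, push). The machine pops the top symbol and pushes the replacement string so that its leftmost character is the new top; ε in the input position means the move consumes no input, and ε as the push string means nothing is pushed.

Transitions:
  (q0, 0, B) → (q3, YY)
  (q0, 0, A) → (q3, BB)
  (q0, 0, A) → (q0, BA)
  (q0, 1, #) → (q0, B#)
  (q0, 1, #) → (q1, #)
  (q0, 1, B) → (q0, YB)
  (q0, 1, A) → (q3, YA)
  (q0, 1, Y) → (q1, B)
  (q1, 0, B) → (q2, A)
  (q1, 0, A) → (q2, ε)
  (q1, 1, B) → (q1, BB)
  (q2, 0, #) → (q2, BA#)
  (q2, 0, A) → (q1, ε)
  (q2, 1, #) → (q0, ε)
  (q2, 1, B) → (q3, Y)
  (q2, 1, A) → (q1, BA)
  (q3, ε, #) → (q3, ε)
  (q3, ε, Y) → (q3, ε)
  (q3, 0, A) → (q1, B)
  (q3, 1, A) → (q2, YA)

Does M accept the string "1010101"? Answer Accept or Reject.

Reject

No computation consumes all input and empties the stack.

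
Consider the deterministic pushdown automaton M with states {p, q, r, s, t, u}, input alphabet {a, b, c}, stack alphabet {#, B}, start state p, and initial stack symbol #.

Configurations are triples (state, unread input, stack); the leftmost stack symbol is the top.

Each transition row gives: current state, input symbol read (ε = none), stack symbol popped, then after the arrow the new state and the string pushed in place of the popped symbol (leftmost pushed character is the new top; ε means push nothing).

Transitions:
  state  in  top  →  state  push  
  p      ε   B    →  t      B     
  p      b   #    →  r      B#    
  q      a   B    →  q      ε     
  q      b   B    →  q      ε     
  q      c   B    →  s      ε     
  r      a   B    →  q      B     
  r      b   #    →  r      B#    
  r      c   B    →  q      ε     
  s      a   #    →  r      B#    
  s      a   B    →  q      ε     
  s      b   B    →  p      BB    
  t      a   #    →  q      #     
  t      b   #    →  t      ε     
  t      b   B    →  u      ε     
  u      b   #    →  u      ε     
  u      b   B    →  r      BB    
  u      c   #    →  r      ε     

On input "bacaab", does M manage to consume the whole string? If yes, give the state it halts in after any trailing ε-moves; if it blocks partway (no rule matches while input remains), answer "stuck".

q

(p, bacaab, #)
  read b, top #: go to r, push B# → (r, acaab, B#)
  read a, top B: go to q, push B → (q, caab, B#)
  read c, top B: go to s, push ε → (s, aab, #)
  read a, top #: go to r, push B# → (r, ab, B#)
  read a, top B: go to q, push B → (q, b, B#)
  read b, top B: go to q, push ε → (q, ε, #)
All input consumed; M is in state q.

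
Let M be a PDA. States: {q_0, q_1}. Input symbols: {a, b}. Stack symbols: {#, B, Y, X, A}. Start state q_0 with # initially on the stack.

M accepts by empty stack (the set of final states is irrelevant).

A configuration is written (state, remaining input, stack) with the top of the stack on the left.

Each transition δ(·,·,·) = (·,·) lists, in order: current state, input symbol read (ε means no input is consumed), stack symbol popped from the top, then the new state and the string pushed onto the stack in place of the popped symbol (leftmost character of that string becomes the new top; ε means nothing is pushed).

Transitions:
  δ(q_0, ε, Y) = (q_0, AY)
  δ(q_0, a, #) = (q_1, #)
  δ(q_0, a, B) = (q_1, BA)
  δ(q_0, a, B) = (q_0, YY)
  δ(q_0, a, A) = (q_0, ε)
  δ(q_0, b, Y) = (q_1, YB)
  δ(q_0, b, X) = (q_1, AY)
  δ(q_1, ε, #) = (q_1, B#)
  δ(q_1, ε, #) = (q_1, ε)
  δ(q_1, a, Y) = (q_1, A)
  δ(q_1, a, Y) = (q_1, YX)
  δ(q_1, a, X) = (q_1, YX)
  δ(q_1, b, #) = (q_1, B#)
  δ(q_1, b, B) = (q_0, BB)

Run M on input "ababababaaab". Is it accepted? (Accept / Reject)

Reject

No computation consumes all input and empties the stack.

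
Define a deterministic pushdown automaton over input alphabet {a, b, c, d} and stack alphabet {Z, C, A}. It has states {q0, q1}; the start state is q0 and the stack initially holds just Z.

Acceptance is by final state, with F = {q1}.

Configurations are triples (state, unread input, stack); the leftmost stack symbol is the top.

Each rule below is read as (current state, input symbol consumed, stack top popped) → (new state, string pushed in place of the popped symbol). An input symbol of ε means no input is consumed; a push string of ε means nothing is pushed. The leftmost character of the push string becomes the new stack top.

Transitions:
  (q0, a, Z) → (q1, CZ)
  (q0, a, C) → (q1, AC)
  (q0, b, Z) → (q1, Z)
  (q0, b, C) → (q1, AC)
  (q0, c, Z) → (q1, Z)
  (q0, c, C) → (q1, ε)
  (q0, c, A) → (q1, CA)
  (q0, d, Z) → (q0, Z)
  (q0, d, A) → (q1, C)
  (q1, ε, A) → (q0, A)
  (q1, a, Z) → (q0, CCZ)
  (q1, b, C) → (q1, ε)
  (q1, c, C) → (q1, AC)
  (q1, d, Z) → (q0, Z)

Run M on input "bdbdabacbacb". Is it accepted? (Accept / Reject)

Accept

(q0, bdbdabacbacb, Z)
  read b, top Z: go to q1, push Z → (q1, dbdabacbacb, Z)
  read d, top Z: go to q0, push Z → (q0, bdabacbacb, Z)
  read b, top Z: go to q1, push Z → (q1, dabacbacb, Z)
  read d, top Z: go to q0, push Z → (q0, abacbacb, Z)
  read a, top Z: go to q1, push CZ → (q1, bacbacb, CZ)
  read b, top C: go to q1, push ε → (q1, acbacb, Z)
  read a, top Z: go to q0, push CCZ → (q0, cbacb, CCZ)
  read c, top C: go to q1, push ε → (q1, bacb, CZ)
  read b, top C: go to q1, push ε → (q1, acb, Z)
  read a, top Z: go to q0, push CCZ → (q0, cb, CCZ)
  read c, top C: go to q1, push ε → (q1, b, CZ)
  read b, top C: go to q1, push ε → (q1, ε, Z)
All input consumed; state q1 ∈ F.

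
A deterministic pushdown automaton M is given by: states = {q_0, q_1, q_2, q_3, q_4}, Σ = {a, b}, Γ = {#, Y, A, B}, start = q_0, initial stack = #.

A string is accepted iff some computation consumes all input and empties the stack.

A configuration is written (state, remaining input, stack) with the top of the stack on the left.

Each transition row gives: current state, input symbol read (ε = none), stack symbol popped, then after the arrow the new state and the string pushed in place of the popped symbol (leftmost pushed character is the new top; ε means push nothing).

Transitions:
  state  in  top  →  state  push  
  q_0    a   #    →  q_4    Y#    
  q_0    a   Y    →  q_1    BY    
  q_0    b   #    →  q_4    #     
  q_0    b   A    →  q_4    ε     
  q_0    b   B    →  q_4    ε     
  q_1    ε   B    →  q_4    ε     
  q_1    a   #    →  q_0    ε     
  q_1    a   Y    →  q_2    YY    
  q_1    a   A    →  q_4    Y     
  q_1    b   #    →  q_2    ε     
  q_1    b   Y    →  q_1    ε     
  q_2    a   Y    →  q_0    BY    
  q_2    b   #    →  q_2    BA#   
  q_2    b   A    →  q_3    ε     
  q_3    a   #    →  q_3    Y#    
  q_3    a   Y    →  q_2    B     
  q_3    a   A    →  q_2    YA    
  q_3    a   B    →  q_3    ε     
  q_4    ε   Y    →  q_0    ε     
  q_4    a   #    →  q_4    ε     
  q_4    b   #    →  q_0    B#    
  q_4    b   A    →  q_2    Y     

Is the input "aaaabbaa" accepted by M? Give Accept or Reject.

(q_0, aaaabbaa, #)
  read a, top #: go to q_4, push Y# → (q_4, aaabbaa, Y#)
  ε-move, top Y: go to q_0, push ε → (q_0, aaabbaa, #)
  read a, top #: go to q_4, push Y# → (q_4, aabbaa, Y#)
  ε-move, top Y: go to q_0, push ε → (q_0, aabbaa, #)
  read a, top #: go to q_4, push Y# → (q_4, abbaa, Y#)
  ε-move, top Y: go to q_0, push ε → (q_0, abbaa, #)
  read a, top #: go to q_4, push Y# → (q_4, bbaa, Y#)
  ε-move, top Y: go to q_0, push ε → (q_0, bbaa, #)
  read b, top #: go to q_4, push # → (q_4, baa, #)
  read b, top #: go to q_0, push B# → (q_0, aa, B#)
No transition applies at (q_0, aa, B#); input not fully consumed.

Reject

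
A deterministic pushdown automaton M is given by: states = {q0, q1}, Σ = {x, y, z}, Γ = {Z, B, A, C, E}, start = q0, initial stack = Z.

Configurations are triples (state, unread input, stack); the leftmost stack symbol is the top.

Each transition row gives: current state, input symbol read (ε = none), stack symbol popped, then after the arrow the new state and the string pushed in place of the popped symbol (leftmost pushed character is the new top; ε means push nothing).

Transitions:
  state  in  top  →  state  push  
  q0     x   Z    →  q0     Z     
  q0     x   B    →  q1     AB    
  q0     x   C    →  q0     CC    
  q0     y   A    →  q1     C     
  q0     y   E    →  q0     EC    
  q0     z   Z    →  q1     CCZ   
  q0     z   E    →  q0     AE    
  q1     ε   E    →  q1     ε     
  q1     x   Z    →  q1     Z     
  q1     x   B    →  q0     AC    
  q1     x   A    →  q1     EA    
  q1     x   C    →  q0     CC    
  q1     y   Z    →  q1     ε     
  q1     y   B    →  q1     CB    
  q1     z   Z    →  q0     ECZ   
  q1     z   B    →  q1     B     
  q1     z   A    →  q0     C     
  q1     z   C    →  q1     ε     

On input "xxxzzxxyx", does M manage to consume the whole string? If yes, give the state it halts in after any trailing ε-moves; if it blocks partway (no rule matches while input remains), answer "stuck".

stuck

(q0, xxxzzxxyx, Z)
  read x, top Z: go to q0, push Z → (q0, xxzzxxyx, Z)
  read x, top Z: go to q0, push Z → (q0, xzzxxyx, Z)
  read x, top Z: go to q0, push Z → (q0, zzxxyx, Z)
  read z, top Z: go to q1, push CCZ → (q1, zxxyx, CCZ)
  read z, top C: go to q1, push ε → (q1, xxyx, CZ)
  read x, top C: go to q0, push CC → (q0, xyx, CCZ)
  read x, top C: go to q0, push CC → (q0, yx, CCCZ)
No transition for (q0, y, top C); M blocks with input yx remaining.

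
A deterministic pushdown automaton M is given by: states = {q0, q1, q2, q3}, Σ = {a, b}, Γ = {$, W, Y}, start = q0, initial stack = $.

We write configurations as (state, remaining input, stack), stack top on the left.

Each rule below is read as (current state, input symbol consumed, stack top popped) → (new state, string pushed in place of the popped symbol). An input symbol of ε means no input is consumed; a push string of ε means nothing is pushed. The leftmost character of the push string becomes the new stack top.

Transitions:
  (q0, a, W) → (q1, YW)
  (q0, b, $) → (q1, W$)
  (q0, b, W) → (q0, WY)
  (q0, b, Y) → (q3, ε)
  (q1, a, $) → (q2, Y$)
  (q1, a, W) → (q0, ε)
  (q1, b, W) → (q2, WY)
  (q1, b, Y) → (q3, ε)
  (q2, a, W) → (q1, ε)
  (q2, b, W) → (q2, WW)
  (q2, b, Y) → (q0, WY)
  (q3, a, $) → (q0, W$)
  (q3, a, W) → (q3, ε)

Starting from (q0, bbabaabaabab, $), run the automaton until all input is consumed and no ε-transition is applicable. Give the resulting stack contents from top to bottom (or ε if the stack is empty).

WY$

(q0, bbabaabaabab, $) ⊢ (q1, babaabaabab, W$) ⊢ (q2, abaabaabab, WY$) ⊢ (q1, baabaabab, Y$) ⊢ (q3, aabaabab, $) ⊢ (q0, abaabab, W$) ⊢ (q1, baabab, YW$) ⊢ (q3, aabab, W$) ⊢ (q3, abab, $) ⊢ (q0, bab, W$) ⊢ (q0, ab, WY$) ⊢ (q1, b, YWY$) ⊢ (q3, ε, WY$)
All input consumed in state q3 with stack WY$.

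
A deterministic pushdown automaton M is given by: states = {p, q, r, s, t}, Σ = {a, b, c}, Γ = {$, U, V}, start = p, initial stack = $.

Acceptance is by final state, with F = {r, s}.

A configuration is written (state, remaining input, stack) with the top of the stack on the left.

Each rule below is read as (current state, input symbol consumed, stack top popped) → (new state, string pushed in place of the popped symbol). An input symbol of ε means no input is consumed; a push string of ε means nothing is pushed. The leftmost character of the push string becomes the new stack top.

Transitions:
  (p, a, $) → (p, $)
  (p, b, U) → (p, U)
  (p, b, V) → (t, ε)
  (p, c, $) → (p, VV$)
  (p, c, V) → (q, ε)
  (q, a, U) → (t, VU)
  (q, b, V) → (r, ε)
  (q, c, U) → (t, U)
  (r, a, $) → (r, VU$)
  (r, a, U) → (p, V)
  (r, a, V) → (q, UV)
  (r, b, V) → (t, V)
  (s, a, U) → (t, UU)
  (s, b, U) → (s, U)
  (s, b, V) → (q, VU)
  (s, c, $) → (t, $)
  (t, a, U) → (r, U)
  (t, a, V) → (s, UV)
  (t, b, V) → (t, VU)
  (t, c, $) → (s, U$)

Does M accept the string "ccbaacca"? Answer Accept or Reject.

Reject

(p, ccbaacca, $) ⊢ (p, cbaacca, VV$) ⊢ (q, baacca, V$) ⊢ (r, aacca, $) ⊢ (r, acca, VU$) ⊢ (q, cca, UVU$) ⊢ (t, ca, UVU$)
No transition applies at (t, ca, UVU$); input not fully consumed.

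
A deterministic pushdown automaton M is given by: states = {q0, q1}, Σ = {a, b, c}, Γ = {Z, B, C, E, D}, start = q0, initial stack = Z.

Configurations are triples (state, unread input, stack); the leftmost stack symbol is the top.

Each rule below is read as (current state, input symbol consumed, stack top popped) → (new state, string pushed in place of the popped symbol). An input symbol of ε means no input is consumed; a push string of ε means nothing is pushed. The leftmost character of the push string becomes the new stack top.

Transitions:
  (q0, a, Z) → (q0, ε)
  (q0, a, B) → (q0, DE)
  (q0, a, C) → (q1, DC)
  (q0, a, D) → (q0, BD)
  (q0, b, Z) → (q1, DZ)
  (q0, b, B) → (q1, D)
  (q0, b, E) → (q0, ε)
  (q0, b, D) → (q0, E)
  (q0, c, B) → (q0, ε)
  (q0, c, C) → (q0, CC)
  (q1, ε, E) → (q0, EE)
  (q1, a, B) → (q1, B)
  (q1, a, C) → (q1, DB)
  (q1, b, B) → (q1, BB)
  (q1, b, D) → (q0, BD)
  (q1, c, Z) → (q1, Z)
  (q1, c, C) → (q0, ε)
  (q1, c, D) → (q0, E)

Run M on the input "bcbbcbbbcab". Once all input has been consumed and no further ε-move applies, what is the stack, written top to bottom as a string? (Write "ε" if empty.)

(q0, bcbbcbbbcab, Z)
  read b, top Z: go to q1, push DZ → (q1, cbbcbbbcab, DZ)
  read c, top D: go to q0, push E → (q0, bbcbbbcab, EZ)
  read b, top E: go to q0, push ε → (q0, bcbbbcab, Z)
  read b, top Z: go to q1, push DZ → (q1, cbbbcab, DZ)
  read c, top D: go to q0, push E → (q0, bbbcab, EZ)
  read b, top E: go to q0, push ε → (q0, bbcab, Z)
  read b, top Z: go to q1, push DZ → (q1, bcab, DZ)
  read b, top D: go to q0, push BD → (q0, cab, BDZ)
  read c, top B: go to q0, push ε → (q0, ab, DZ)
  read a, top D: go to q0, push BD → (q0, b, BDZ)
  read b, top B: go to q1, push D → (q1, ε, DDZ)
All input consumed in state q1 with stack DDZ.

DDZ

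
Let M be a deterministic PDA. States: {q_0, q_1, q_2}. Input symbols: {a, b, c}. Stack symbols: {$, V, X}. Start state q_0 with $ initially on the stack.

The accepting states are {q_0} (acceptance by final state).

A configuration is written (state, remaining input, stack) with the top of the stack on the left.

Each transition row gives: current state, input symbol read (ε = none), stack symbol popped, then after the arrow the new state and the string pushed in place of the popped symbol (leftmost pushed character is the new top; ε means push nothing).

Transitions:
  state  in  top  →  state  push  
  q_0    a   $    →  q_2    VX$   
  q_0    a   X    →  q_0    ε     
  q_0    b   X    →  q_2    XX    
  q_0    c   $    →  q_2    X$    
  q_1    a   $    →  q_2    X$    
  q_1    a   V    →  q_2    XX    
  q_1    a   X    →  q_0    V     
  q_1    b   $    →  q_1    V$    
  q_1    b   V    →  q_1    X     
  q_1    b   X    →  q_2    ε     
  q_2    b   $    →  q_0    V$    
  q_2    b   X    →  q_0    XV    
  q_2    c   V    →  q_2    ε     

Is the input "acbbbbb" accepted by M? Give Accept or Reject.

(q_0, acbbbbb, $)
  read a, top $: go to q_2, push VX$ → (q_2, cbbbbb, VX$)
  read c, top V: go to q_2, push ε → (q_2, bbbbb, X$)
  read b, top X: go to q_0, push XV → (q_0, bbbb, XV$)
  read b, top X: go to q_2, push XX → (q_2, bbb, XXV$)
  read b, top X: go to q_0, push XV → (q_0, bb, XVXV$)
  read b, top X: go to q_2, push XX → (q_2, b, XXVXV$)
  read b, top X: go to q_0, push XV → (q_0, ε, XVXVXV$)
All input consumed; state q_0 ∈ F.

Accept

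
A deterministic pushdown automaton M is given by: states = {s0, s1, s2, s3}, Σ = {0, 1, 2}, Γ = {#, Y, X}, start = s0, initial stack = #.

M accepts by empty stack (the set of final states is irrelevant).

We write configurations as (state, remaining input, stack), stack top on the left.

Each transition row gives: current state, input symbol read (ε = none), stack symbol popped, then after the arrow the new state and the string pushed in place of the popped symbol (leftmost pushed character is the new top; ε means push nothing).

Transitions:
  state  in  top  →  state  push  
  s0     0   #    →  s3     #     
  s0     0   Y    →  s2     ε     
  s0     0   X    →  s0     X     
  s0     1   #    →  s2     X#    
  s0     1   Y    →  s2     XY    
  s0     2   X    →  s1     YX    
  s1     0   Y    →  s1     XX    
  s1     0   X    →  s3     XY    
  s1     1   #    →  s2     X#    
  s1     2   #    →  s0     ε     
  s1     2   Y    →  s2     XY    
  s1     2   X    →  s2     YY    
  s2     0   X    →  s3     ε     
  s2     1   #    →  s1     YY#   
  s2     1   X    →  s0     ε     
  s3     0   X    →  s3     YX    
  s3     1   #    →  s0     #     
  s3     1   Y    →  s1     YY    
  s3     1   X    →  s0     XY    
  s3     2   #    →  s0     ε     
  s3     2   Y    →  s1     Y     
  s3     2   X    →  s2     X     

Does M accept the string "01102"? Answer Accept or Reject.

(s0, 01102, #) ⊢ (s3, 1102, #) ⊢ (s0, 102, #) ⊢ (s2, 02, X#) ⊢ (s3, 2, #) ⊢ (s0, ε, ε)
All input consumed and the stack is empty.

Accept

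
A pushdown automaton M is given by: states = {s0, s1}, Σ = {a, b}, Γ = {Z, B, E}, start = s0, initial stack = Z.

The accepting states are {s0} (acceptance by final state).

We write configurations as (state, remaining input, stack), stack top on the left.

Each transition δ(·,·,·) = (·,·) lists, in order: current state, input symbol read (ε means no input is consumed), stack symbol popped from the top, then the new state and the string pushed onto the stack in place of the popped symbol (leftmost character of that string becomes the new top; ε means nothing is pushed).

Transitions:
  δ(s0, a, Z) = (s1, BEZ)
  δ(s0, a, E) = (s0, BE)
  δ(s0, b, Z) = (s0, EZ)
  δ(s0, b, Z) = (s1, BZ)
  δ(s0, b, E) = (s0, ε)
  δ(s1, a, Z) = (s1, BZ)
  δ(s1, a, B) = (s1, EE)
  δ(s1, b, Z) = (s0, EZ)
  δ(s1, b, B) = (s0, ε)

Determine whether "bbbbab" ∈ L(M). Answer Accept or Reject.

Accept

One accepting computation: (s0, bbbbab, Z) ⊢ (s0, bbbab, EZ) ⊢ (s0, bbab, Z) ⊢ (s0, bab, EZ) ⊢ (s0, ab, Z) ⊢ (s1, b, BEZ) ⊢ (s0, ε, EZ)
All input consumed and state s0 ∈ F.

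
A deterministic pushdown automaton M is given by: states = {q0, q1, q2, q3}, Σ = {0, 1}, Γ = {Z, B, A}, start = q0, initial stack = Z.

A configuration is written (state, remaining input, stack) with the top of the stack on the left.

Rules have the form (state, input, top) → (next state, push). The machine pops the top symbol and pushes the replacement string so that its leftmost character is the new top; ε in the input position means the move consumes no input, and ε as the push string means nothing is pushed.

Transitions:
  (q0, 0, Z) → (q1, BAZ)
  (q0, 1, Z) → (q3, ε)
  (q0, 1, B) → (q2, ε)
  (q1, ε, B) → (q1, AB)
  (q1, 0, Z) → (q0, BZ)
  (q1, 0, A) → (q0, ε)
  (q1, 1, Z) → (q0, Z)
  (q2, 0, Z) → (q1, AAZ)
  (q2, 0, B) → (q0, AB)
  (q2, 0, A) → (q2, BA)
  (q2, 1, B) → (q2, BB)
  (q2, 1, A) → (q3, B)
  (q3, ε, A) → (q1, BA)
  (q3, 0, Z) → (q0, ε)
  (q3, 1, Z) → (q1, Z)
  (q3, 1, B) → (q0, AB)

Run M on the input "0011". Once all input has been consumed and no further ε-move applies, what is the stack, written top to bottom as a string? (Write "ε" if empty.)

BZ

(q0, 0011, Z)
  read 0, top Z: go to q1, push BAZ → (q1, 011, BAZ)
  ε-move, top B: go to q1, push AB → (q1, 011, ABAZ)
  read 0, top A: go to q0, push ε → (q0, 11, BAZ)
  read 1, top B: go to q2, push ε → (q2, 1, AZ)
  read 1, top A: go to q3, push B → (q3, ε, BZ)
All input consumed in state q3 with stack BZ.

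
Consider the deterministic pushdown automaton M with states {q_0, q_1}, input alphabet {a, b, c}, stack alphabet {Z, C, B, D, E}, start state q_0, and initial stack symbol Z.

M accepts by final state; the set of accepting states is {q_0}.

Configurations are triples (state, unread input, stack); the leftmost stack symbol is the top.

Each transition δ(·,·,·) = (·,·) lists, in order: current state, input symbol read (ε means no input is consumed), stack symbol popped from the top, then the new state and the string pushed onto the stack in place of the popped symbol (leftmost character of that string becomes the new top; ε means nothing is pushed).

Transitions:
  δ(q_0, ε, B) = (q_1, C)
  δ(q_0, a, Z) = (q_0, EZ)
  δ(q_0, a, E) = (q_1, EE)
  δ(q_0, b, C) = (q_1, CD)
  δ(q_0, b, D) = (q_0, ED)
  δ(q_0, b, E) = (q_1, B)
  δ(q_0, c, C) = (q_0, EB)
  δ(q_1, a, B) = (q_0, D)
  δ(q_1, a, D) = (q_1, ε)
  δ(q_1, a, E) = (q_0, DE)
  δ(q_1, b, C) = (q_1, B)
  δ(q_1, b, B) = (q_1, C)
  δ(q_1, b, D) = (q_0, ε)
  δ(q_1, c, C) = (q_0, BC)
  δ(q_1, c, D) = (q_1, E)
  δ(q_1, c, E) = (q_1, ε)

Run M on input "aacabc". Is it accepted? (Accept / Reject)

Reject

(q_0, aacabc, Z)
  read a, top Z: go to q_0, push EZ → (q_0, acabc, EZ)
  read a, top E: go to q_1, push EE → (q_1, cabc, EEZ)
  read c, top E: go to q_1, push ε → (q_1, abc, EZ)
  read a, top E: go to q_0, push DE → (q_0, bc, DEZ)
  read b, top D: go to q_0, push ED → (q_0, c, EDEZ)
No transition applies at (q_0, c, EDEZ); input not fully consumed.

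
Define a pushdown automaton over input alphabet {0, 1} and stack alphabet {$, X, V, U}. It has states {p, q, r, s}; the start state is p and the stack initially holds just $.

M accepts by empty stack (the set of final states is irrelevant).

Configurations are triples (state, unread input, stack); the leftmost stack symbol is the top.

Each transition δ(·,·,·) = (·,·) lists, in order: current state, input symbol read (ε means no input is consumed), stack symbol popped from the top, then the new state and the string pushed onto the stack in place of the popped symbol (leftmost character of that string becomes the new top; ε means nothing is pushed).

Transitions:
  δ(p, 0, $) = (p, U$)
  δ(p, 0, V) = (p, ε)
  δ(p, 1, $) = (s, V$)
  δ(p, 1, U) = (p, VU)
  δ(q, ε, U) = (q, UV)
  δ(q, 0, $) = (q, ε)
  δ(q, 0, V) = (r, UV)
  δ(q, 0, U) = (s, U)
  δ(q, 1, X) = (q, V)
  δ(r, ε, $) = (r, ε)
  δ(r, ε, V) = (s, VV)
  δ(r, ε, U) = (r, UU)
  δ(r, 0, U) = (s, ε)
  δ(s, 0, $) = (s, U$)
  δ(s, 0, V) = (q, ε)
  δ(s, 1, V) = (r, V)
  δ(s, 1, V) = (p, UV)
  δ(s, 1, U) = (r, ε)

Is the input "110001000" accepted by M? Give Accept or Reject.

One accepting computation: (p, 110001000, $) ⊢ (s, 10001000, V$) ⊢ (r, 0001000, V$) ⊢ (s, 0001000, VV$) ⊢ (q, 001000, V$) ⊢ (r, 01000, UV$) ⊢ (r, 01000, UUV$) ⊢ (r, 01000, UUUV$) ⊢ (s, 1000, UUV$) ⊢ (r, 000, UV$) ⊢ (s, 00, V$) ⊢ (q, 0, $) ⊢ (q, ε, ε)
All input consumed and the stack is empty.

Accept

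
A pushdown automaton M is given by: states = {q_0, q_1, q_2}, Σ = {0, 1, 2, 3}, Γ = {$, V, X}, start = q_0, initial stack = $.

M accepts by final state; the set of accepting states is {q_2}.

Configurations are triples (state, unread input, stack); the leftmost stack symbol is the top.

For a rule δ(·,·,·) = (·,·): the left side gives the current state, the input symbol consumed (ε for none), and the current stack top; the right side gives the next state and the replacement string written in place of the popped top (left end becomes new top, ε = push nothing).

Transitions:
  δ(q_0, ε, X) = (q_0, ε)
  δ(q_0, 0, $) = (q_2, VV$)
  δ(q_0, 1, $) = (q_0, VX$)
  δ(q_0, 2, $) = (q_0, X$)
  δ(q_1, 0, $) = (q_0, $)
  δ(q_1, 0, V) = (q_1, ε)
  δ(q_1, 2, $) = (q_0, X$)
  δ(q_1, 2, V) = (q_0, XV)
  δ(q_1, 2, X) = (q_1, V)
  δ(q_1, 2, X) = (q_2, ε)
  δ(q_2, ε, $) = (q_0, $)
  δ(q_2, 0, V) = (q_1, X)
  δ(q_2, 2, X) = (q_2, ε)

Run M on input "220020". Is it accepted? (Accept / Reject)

No computation consumes all input and reaches a final state.

Reject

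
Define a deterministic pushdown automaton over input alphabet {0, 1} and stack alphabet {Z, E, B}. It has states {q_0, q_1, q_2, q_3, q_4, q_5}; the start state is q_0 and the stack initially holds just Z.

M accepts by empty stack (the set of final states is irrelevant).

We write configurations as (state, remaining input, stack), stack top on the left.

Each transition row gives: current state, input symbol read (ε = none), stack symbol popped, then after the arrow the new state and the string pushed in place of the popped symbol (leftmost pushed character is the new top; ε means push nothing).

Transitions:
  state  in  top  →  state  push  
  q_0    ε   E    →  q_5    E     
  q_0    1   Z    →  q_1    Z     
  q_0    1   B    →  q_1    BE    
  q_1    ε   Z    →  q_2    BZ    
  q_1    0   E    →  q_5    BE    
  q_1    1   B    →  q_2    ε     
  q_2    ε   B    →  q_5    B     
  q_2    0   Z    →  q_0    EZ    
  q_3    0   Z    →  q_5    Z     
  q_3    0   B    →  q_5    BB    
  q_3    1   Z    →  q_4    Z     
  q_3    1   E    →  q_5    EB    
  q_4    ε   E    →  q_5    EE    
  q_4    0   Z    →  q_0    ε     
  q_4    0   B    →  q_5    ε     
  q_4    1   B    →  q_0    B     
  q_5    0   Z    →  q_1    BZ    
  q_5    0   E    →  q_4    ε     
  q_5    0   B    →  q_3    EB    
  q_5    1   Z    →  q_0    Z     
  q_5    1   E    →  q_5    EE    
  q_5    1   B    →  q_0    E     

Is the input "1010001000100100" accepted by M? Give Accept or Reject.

Accept

(q_0, 1010001000100100, Z) ⊢ (q_1, 010001000100100, Z) ⊢ (q_2, 010001000100100, BZ) ⊢ (q_5, 010001000100100, BZ) ⊢ (q_3, 10001000100100, EBZ) ⊢ (q_5, 0001000100100, EBBZ) ⊢ (q_4, 001000100100, BBZ) ⊢ (q_5, 01000100100, BZ) ⊢ (q_3, 1000100100, EBZ) ⊢ (q_5, 000100100, EBBZ) ⊢ (q_4, 00100100, BBZ) ⊢ (q_5, 0100100, BZ) ⊢ (q_3, 100100, EBZ) ⊢ (q_5, 00100, EBBZ) ⊢ (q_4, 0100, BBZ) ⊢ (q_5, 100, BZ) ⊢ (q_0, 00, EZ) ⊢ (q_5, 00, EZ) ⊢ (q_4, 0, Z) ⊢ (q_0, ε, ε)
All input consumed and the stack is empty.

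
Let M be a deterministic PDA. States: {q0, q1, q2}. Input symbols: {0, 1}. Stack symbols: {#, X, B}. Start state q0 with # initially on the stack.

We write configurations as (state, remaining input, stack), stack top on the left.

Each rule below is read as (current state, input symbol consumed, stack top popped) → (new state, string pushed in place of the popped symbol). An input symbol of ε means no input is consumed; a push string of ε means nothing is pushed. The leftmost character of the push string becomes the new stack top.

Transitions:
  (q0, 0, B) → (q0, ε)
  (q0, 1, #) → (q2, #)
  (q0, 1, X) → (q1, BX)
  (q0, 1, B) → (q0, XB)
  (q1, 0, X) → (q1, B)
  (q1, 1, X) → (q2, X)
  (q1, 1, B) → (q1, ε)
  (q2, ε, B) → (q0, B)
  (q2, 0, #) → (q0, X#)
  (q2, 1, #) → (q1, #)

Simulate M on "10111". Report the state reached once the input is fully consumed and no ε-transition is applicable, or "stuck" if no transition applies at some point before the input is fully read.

q2

(q0, 10111, #) ⊢ (q2, 0111, #) ⊢ (q0, 111, X#) ⊢ (q1, 11, BX#) ⊢ (q1, 1, X#) ⊢ (q2, ε, X#)
All input consumed; M is in state q2.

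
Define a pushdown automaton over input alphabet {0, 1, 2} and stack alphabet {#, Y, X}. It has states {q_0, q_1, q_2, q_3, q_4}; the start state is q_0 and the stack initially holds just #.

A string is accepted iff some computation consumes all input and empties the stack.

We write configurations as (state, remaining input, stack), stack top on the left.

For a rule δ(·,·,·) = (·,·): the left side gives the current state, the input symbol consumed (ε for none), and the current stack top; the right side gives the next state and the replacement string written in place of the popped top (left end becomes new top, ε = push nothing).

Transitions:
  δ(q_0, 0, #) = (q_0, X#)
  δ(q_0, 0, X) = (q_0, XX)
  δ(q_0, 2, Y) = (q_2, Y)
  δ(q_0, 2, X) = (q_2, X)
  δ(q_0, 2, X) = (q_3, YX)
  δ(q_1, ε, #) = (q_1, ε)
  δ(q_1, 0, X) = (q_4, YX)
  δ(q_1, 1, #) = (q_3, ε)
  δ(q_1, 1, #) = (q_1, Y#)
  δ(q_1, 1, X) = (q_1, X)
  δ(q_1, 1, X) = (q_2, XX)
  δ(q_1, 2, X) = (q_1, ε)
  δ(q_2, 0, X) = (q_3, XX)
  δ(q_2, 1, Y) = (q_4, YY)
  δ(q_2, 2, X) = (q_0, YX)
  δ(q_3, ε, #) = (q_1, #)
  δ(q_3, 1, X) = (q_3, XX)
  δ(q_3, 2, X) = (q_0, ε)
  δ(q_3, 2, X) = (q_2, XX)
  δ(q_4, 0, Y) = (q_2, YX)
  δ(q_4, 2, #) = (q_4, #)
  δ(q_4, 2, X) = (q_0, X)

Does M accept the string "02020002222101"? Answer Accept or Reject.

No computation consumes all input and empties the stack.

Reject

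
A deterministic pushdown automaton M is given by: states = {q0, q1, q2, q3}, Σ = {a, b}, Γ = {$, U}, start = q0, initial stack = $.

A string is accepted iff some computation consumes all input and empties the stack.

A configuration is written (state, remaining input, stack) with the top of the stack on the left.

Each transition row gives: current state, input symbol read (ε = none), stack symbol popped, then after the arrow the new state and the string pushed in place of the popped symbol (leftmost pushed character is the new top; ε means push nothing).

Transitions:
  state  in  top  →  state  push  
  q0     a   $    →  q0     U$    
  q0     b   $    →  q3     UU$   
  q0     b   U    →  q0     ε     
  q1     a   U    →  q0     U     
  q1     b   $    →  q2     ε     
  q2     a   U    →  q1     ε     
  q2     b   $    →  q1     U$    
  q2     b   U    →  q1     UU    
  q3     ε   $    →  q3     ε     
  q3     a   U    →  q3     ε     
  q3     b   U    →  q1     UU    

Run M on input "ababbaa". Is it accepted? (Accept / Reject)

(q0, ababbaa, $)
  read a, top $: go to q0, push U$ → (q0, babbaa, U$)
  read b, top U: go to q0, push ε → (q0, abbaa, $)
  read a, top $: go to q0, push U$ → (q0, bbaa, U$)
  read b, top U: go to q0, push ε → (q0, baa, $)
  read b, top $: go to q3, push UU$ → (q3, aa, UU$)
  read a, top U: go to q3, push ε → (q3, a, U$)
  read a, top U: go to q3, push ε → (q3, ε, $)
  ε-move, top $: go to q3, push ε → (q3, ε, ε)
All input consumed and the stack is empty.

Accept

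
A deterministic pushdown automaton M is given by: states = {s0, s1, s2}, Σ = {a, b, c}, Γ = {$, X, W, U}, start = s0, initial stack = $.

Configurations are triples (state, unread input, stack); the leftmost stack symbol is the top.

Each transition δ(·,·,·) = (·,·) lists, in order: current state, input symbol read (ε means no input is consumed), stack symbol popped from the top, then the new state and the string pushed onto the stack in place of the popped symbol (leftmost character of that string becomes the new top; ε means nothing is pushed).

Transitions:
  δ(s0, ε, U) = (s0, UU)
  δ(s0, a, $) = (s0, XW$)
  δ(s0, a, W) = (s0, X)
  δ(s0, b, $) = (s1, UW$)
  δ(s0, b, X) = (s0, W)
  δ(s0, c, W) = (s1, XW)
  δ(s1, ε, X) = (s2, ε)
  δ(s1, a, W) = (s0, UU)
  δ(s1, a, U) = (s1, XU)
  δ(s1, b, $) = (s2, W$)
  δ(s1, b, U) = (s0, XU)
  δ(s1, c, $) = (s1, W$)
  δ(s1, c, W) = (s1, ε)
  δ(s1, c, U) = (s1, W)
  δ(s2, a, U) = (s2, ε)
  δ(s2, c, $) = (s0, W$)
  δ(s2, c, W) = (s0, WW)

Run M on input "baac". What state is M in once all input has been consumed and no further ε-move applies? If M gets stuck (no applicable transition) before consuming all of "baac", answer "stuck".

(s0, baac, $)
  read b, top $: go to s1, push UW$ → (s1, aac, UW$)
  read a, top U: go to s1, push XU → (s1, ac, XUW$)
  ε-move, top X: go to s2, push ε → (s2, ac, UW$)
  read a, top U: go to s2, push ε → (s2, c, W$)
  read c, top W: go to s0, push WW → (s0, ε, WW$)
All input consumed; M is in state s0.

s0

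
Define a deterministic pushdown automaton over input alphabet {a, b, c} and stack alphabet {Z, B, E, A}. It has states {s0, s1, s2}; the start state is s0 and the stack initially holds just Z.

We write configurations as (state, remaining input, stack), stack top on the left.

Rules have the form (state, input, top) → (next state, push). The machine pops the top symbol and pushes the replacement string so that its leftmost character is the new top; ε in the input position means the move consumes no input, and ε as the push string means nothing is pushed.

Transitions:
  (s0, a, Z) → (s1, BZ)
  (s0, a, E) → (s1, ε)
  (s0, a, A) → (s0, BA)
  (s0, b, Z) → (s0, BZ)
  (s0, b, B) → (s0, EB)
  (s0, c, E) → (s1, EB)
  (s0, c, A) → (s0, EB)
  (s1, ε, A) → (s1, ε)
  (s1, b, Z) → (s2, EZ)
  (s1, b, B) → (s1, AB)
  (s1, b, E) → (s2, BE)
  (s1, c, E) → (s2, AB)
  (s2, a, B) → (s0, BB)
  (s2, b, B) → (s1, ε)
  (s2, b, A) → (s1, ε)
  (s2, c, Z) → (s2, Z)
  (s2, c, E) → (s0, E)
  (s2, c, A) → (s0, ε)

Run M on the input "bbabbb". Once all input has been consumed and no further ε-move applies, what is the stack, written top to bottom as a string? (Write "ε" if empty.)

BZ

(s0, bbabbb, Z)
  read b, top Z: go to s0, push BZ → (s0, babbb, BZ)
  read b, top B: go to s0, push EB → (s0, abbb, EBZ)
  read a, top E: go to s1, push ε → (s1, bbb, BZ)
  read b, top B: go to s1, push AB → (s1, bb, ABZ)
  ε-move, top A: go to s1, push ε → (s1, bb, BZ)
  read b, top B: go to s1, push AB → (s1, b, ABZ)
  ε-move, top A: go to s1, push ε → (s1, b, BZ)
  read b, top B: go to s1, push AB → (s1, ε, ABZ)
  ε-move, top A: go to s1, push ε → (s1, ε, BZ)
All input consumed in state s1 with stack BZ.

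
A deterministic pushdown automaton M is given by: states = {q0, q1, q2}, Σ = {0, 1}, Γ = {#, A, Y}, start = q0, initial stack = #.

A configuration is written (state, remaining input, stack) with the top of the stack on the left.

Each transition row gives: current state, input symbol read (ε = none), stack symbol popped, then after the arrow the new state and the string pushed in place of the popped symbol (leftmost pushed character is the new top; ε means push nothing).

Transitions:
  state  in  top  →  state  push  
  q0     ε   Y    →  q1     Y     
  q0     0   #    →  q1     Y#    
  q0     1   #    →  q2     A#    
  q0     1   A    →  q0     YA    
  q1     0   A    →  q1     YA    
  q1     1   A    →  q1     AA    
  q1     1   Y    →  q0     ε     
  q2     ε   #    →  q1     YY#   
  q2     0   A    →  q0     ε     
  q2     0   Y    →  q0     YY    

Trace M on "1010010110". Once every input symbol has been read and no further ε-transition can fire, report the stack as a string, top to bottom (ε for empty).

(q0, 1010010110, #)
  read 1, top #: go to q2, push A# → (q2, 010010110, A#)
  read 0, top A: go to q0, push ε → (q0, 10010110, #)
  read 1, top #: go to q2, push A# → (q2, 0010110, A#)
  read 0, top A: go to q0, push ε → (q0, 010110, #)
  read 0, top #: go to q1, push Y# → (q1, 10110, Y#)
  read 1, top Y: go to q0, push ε → (q0, 0110, #)
  read 0, top #: go to q1, push Y# → (q1, 110, Y#)
  read 1, top Y: go to q0, push ε → (q0, 10, #)
  read 1, top #: go to q2, push A# → (q2, 0, A#)
  read 0, top A: go to q0, push ε → (q0, ε, #)
All input consumed in state q0 with stack #.

#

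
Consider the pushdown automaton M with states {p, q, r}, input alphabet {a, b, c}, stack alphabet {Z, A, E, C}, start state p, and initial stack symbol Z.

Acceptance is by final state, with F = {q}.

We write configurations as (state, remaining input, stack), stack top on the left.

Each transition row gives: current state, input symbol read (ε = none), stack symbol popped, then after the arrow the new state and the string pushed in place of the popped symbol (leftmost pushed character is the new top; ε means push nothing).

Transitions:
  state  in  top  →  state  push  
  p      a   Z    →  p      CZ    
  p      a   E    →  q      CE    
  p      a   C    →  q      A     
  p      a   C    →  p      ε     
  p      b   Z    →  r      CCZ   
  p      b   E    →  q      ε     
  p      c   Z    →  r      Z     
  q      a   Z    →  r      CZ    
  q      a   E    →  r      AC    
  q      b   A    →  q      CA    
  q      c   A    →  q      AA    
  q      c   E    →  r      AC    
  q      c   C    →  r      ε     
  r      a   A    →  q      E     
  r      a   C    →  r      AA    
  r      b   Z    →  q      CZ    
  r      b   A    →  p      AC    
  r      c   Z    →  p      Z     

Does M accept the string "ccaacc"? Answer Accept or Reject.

Accept

One accepting computation: (p, ccaacc, Z) ⊢ (r, caacc, Z) ⊢ (p, aacc, Z) ⊢ (p, acc, CZ) ⊢ (q, cc, AZ) ⊢ (q, c, AAZ) ⊢ (q, ε, AAAZ)
All input consumed and state q ∈ F.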